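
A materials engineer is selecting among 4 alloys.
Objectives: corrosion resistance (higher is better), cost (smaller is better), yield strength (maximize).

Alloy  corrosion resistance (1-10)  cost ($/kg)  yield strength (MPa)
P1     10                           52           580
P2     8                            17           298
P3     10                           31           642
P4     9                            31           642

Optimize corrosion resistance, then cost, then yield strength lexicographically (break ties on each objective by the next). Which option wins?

First maximize corrosion resistance: best is 10, kept {P1, P3}.
Then minimize cost: best is 31, kept {P3}.

P3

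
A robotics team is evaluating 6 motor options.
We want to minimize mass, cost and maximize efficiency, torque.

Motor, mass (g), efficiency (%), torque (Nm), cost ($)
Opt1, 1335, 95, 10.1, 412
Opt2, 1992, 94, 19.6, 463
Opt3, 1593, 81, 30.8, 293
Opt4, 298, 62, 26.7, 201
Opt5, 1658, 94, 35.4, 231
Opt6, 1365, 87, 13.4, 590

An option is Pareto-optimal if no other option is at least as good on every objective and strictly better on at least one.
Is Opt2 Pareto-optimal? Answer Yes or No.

Opt5 vs Opt2: mass 1658≤1992, efficiency 94≥94, torque 35.4≥19.6, cost 231≤463 — Opt5 is at least as good on every objective and strictly better on at least one, so Opt5 dominates Opt2.

No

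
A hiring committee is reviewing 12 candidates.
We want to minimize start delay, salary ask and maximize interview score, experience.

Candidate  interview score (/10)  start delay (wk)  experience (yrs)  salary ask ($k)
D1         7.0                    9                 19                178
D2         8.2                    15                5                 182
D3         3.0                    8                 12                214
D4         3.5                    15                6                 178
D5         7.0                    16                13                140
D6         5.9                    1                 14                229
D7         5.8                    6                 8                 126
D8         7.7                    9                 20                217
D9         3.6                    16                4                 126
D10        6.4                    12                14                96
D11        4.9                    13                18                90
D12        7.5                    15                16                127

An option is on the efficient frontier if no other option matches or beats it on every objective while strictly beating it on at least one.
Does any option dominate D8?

No

D1: worse on interview score (7.0 vs 7.7).
D2: worse on start delay (15 vs 9).
D3: worse on interview score (3.0 vs 7.7).
D4: worse on interview score (3.5 vs 7.7).
D5: worse on interview score (7.0 vs 7.7).
D6: worse on interview score (5.9 vs 7.7).
D7: worse on interview score (5.8 vs 7.7).
D9: worse on interview score (3.6 vs 7.7).
D10: worse on interview score (6.4 vs 7.7).
D11: worse on interview score (4.9 vs 7.7).
D12: worse on interview score (7.5 vs 7.7).
No option is at least as good as D8 on every objective and strictly better on one.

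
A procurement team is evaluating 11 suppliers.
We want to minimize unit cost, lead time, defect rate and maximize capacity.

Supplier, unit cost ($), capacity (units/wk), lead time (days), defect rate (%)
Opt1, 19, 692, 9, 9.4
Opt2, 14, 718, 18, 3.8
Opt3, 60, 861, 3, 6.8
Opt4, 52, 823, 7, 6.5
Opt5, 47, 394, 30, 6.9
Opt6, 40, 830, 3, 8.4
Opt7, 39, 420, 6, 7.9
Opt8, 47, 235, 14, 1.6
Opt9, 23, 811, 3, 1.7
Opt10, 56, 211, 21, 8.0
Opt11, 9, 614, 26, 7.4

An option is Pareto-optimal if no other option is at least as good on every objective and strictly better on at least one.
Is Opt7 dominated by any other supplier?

Yes

Opt9 vs Opt7: unit cost 23≤39, capacity 811≥420, lead time 3≤6, defect rate 1.7≤7.9 — Opt9 is at least as good on every objective and strictly better on at least one, so Opt9 dominates Opt7.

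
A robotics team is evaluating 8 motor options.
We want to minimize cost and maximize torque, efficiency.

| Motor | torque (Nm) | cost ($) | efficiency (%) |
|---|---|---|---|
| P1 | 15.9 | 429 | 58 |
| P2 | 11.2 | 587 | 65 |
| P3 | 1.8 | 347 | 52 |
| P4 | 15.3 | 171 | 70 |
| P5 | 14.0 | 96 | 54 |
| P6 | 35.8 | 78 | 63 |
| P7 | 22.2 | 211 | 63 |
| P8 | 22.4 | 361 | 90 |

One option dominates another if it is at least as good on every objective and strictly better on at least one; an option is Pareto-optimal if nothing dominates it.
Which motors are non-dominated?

P1: dominated by P6 (torque 35.8≥15.9, cost 78≤429, efficiency 63≥58).
P2: dominated by P4 (torque 15.3≥11.2, cost 171≤587, efficiency 70≥65).
P3: dominated by P4 (torque 15.3≥1.8, cost 171≤347, efficiency 70≥52).
P4: not dominated.
P5: dominated by P6 (torque 35.8≥14.0, cost 78≤96, efficiency 63≥54).
P6: not dominated (best torque).
P7: dominated by P6 (torque 35.8≥22.2, cost 78≤211, efficiency 63≥63).
P8: not dominated (best efficiency).

P4, P6, P8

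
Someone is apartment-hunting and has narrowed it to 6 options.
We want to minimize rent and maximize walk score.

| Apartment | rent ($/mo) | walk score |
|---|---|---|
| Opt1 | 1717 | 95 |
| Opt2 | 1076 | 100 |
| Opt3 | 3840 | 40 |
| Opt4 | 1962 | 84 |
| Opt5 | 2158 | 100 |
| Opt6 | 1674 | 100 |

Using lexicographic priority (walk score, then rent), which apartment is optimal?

Opt2

First maximize walk score: best is 100, kept {Opt2, Opt5, Opt6}.
Then minimize rent: best is 1076, kept {Opt2}.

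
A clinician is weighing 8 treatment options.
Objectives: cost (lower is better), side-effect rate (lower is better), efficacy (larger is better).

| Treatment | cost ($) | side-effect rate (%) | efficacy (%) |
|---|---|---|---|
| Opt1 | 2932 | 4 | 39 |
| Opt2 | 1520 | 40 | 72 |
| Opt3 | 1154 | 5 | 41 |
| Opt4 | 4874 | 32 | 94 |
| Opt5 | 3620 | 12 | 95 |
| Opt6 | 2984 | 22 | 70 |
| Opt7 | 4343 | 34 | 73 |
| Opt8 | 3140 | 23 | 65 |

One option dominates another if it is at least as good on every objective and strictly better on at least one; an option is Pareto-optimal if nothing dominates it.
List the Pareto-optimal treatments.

Opt1, Opt2, Opt3, Opt5, Opt6

Opt1: not dominated (best side-effect rate).
Opt2: not dominated.
Opt3: not dominated (best cost).
Opt4: dominated by Opt5 (cost 3620≤4874, side-effect rate 12≤32, efficacy 95≥94).
Opt5: not dominated (best efficacy).
Opt6: not dominated.
Opt7: dominated by Opt5 (cost 3620≤4343, side-effect rate 12≤34, efficacy 95≥73).
Opt8: dominated by Opt6 (cost 2984≤3140, side-effect rate 22≤23, efficacy 70≥65).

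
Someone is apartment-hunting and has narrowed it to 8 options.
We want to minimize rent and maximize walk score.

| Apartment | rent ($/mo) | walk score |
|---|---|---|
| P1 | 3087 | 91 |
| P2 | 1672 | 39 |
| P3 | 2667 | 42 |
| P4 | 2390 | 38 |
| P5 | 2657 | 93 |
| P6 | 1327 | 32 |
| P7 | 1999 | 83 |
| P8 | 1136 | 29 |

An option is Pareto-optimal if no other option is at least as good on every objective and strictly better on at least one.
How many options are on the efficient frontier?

P1: dominated by P5 (rent 2657≤3087, walk score 93≥91).
P2: not dominated.
P3: dominated by P5 (rent 2657≤2667, walk score 93≥42).
P4: dominated by P2 (rent 1672≤2390, walk score 39≥38).
P5: not dominated (best walk score).
P6: not dominated.
P7: not dominated.
P8: not dominated (best rent).
Pareto-optimal: P2, P5, P6, P7, P8 → 5.

5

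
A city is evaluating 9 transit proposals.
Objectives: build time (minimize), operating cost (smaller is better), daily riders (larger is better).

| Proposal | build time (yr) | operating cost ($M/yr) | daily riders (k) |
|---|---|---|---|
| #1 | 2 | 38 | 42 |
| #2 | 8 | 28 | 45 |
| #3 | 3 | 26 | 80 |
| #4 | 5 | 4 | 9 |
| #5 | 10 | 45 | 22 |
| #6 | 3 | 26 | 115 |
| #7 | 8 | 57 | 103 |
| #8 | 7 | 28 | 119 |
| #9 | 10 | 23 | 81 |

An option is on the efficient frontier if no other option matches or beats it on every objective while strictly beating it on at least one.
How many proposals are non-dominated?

#1: not dominated (best build time).
#2: dominated by #3 (build time 3≤8, operating cost 26≤28, daily riders 80≥45).
#3: dominated by #6 (build time 3≤3, operating cost 26≤26, daily riders 115≥80).
#4: not dominated (best operating cost).
#5: dominated by #1 (build time 2≤10, operating cost 38≤45, daily riders 42≥22).
#6: not dominated.
#7: dominated by #6 (build time 3≤8, operating cost 26≤57, daily riders 115≥103).
#8: not dominated (best daily riders).
#9: not dominated.
Pareto-optimal: #1, #4, #6, #8, #9 → 5.

5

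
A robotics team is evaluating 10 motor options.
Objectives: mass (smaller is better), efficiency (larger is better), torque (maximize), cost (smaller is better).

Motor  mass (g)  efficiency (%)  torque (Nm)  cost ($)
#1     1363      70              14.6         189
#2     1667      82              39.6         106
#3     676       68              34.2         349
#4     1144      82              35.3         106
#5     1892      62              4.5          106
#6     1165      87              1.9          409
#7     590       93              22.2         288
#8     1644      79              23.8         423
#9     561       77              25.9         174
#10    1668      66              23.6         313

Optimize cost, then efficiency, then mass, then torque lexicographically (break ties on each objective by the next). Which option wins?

#4

First minimize cost: best is 106, kept {#2, #4, #5}.
Then maximize efficiency: best is 82, kept {#2, #4}.
Then minimize mass: best is 1144, kept {#4}.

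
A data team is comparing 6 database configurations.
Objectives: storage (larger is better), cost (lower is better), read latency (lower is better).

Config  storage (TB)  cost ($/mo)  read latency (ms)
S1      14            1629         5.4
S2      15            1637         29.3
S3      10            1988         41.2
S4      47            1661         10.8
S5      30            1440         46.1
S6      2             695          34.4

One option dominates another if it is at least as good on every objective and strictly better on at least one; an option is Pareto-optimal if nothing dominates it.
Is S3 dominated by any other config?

S1 vs S3: storage 14≥10, cost 1629≤1988, read latency 5.4≤41.2 — S1 is at least as good on every objective and strictly better on at least one, so S1 dominates S3.

Yes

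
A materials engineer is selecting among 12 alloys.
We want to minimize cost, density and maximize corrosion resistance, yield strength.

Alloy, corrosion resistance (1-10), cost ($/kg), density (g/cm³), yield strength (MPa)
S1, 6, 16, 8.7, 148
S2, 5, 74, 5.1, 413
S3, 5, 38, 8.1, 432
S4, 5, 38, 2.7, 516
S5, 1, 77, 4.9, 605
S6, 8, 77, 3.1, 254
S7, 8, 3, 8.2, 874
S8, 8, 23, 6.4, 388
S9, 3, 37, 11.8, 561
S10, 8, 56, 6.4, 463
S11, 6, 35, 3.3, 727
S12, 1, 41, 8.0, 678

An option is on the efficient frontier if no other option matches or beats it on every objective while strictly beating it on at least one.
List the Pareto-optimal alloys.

S4, S6, S7, S8, S10, S11

S1: dominated by S7 (corrosion resistance 8≥6, cost 3≤16, density 8.2≤8.7, yield strength 874≥148).
S2: dominated by S4 (corrosion resistance 5≥5, cost 38≤74, density 2.7≤5.1, yield strength 516≥413).
S3: dominated by S4 (corrosion resistance 5≥5, cost 38≤38, density 2.7≤8.1, yield strength 516≥432).
S4: not dominated (best density).
S5: dominated by S11 (corrosion resistance 6≥1, cost 35≤77, density 3.3≤4.9, yield strength 727≥605).
S6: not dominated.
S7: not dominated (best cost).
S8: not dominated.
S9: dominated by S7 (corrosion resistance 8≥3, cost 3≤37, density 8.2≤11.8, yield strength 874≥561).
S10: not dominated.
S11: not dominated.
S12: dominated by S11 (corrosion resistance 6≥1, cost 35≤41, density 3.3≤8.0, yield strength 727≥678).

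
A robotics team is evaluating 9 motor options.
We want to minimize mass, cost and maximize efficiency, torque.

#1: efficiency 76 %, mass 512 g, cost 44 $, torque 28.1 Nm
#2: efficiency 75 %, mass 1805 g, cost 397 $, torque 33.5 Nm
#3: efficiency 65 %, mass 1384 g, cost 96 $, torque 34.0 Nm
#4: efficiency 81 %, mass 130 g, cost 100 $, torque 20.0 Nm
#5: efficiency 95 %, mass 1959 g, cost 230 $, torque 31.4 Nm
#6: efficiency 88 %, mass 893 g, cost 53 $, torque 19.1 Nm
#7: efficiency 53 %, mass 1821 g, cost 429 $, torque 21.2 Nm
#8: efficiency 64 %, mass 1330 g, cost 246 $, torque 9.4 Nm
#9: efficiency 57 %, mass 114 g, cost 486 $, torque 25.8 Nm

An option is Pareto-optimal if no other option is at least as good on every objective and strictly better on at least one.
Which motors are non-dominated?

#1: not dominated (best cost).
#2: not dominated.
#3: not dominated (best torque).
#4: not dominated.
#5: not dominated (best efficiency).
#6: not dominated.
#7: dominated by #1 (efficiency 76≥53, mass 512≤1821, cost 44≤429, torque 28.1≥21.2).
#8: dominated by #1 (efficiency 76≥64, mass 512≤1330, cost 44≤246, torque 28.1≥9.4).
#9: not dominated (best mass).

#1, #2, #3, #4, #5, #6, #9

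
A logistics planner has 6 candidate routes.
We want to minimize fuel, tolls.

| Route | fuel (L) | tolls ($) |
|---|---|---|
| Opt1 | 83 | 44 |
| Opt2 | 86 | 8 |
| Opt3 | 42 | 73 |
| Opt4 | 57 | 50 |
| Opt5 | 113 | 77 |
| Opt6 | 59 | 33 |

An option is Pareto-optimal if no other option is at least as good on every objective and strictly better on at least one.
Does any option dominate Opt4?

No

Opt1: worse on fuel (83 vs 57).
Opt2: worse on fuel (86 vs 57).
Opt3: worse on tolls (73 vs 50).
Opt5: worse on fuel (113 vs 57).
Opt6: worse on fuel (59 vs 57).
No option is at least as good as Opt4 on every objective and strictly better on one.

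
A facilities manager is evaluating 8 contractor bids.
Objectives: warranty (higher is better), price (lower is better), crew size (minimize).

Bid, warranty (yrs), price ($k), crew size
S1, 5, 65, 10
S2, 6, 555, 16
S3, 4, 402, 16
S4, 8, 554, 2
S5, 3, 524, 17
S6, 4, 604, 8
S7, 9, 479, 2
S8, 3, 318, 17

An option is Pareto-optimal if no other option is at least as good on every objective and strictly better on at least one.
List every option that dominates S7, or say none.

S1: worse on warranty (5 vs 9).
S2: worse on warranty (6 vs 9).
S3: worse on warranty (4 vs 9).
S4: worse on warranty (8 vs 9).
S5: worse on warranty (3 vs 9).
S6: worse on warranty (4 vs 9).
S8: worse on warranty (3 vs 9).
No option dominates S7.

none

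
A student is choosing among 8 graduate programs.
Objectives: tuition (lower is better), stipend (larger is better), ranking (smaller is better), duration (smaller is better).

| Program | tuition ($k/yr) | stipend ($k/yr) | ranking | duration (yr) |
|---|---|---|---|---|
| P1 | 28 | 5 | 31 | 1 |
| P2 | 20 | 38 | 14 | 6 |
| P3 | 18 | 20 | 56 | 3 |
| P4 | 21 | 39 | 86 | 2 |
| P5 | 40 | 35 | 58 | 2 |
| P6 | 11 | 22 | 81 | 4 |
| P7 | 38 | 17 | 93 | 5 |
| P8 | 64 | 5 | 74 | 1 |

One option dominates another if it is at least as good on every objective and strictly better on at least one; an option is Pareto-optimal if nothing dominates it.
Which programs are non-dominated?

P1, P2, P3, P4, P5, P6

P1: not dominated.
P2: not dominated (best ranking).
P3: not dominated.
P4: not dominated (best stipend).
P5: not dominated.
P6: not dominated (best tuition).
P7: dominated by P3 (tuition 18≤38, stipend 20≥17, ranking 56≤93, duration 3≤5).
P8: dominated by P1 (tuition 28≤64, stipend 5≥5, ranking 31≤74, duration 1≤1).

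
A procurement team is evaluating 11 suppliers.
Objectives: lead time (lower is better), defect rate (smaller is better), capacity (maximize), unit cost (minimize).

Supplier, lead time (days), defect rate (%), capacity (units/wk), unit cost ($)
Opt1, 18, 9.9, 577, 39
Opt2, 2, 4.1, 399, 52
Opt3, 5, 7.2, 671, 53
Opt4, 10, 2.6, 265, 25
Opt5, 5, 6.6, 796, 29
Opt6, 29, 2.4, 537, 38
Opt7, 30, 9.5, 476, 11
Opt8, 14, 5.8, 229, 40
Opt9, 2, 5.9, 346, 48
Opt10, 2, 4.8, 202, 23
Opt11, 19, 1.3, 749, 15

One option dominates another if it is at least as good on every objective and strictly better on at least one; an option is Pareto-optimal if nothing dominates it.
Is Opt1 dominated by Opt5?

Opt5 vs Opt1: lead time 5≤18, defect rate 6.6≤9.9, capacity 796≥577, unit cost 29≤39 — Opt5 is at least as good on every objective with at least one strict improvement.

Yes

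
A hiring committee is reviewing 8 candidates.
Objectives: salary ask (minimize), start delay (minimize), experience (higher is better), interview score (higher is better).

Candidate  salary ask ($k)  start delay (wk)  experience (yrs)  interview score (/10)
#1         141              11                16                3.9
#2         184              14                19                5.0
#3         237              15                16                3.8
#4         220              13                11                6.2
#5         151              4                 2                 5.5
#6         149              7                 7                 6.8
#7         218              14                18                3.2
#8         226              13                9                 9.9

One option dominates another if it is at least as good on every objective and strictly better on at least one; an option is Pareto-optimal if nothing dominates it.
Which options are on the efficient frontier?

#1, #2, #4, #5, #6, #8

#1: not dominated (best salary ask).
#2: not dominated (best experience).
#3: dominated by #1 (salary ask 141≤237, start delay 11≤15, experience 16≥16, interview score 3.9≥3.8).
#4: not dominated.
#5: not dominated (best start delay).
#6: not dominated.
#7: dominated by #2 (salary ask 184≤218, start delay 14≤14, experience 19≥18, interview score 5.0≥3.2).
#8: not dominated (best interview score).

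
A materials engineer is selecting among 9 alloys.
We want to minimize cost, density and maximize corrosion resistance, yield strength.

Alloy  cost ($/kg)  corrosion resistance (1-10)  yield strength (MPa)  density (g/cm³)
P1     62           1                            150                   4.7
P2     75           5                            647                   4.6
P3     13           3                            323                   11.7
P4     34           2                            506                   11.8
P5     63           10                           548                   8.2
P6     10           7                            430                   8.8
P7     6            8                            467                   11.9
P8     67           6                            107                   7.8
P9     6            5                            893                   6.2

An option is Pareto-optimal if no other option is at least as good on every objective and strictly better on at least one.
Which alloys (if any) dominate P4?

P9: cost 6≤34, corrosion resistance 5≥2, yield strength 893≥506, density 6.2≤11.8 — dominates P4.
Others (P1, P2, P3, P5, P6, P7, P8) are each worse than P4 on at least one objective.

P9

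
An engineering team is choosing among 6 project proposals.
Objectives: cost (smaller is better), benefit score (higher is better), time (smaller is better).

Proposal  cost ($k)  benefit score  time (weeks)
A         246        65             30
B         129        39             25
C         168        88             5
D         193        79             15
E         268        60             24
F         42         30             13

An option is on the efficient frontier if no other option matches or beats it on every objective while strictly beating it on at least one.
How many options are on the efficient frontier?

A: dominated by C (cost 168≤246, benefit score 88≥65, time 5≤30).
B: not dominated.
C: not dominated (best benefit score).
D: dominated by C (cost 168≤193, benefit score 88≥79, time 5≤15).
E: dominated by C (cost 168≤268, benefit score 88≥60, time 5≤24).
F: not dominated (best cost).
Pareto-optimal: B, C, F → 3.

3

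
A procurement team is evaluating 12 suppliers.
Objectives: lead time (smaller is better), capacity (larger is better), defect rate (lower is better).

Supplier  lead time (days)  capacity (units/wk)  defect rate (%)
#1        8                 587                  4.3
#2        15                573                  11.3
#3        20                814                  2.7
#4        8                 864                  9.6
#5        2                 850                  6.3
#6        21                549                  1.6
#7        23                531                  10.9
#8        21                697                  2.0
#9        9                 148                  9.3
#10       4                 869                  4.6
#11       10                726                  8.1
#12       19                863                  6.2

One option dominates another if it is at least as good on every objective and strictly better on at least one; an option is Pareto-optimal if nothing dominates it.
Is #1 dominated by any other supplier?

#2: worse on lead time (15 vs 8).
#3: worse on lead time (20 vs 8).
#4: worse on defect rate (9.6 vs 4.3).
#5: worse on defect rate (6.3 vs 4.3).
#6: worse on lead time (21 vs 8).
#7: worse on lead time (23 vs 8).
#8: worse on lead time (21 vs 8).
#9: worse on lead time (9 vs 8).
#10: worse on defect rate (4.6 vs 4.3).
#11: worse on lead time (10 vs 8).
#12: worse on lead time (19 vs 8).
No option is at least as good as #1 on every objective and strictly better on one.

No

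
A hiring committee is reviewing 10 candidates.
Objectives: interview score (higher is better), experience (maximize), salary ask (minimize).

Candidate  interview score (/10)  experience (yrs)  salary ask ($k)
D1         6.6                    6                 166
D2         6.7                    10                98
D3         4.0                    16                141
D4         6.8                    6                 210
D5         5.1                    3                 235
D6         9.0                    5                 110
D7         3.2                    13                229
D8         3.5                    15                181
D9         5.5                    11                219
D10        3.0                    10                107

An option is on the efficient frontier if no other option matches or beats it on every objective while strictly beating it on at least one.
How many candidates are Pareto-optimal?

5

D1: dominated by D2 (interview score 6.7≥6.6, experience 10≥6, salary ask 98≤166).
D2: not dominated (best salary ask).
D3: not dominated (best experience).
D4: not dominated.
D5: dominated by D1 (interview score 6.6≥5.1, experience 6≥3, salary ask 166≤235).
D6: not dominated (best interview score).
D7: dominated by D3 (interview score 4.0≥3.2, experience 16≥13, salary ask 141≤229).
D8: dominated by D3 (interview score 4.0≥3.5, experience 16≥15, salary ask 141≤181).
D9: not dominated.
D10: dominated by D2 (interview score 6.7≥3.0, experience 10≥10, salary ask 98≤107).
Pareto-optimal: D2, D3, D4, D6, D9 → 5.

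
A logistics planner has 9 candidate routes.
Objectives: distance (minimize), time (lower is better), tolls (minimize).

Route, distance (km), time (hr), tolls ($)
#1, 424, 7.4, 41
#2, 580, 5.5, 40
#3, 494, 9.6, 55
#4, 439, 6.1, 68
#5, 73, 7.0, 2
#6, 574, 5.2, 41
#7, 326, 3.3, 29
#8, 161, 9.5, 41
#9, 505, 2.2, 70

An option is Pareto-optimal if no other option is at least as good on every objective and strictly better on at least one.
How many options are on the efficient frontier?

3

#1: dominated by #5 (distance 73≤424, time 7.0≤7.4, tolls 2≤41).
#2: dominated by #7 (distance 326≤580, time 3.3≤5.5, tolls 29≤40).
#3: dominated by #1 (distance 424≤494, time 7.4≤9.6, tolls 41≤55).
#4: dominated by #7 (distance 326≤439, time 3.3≤6.1, tolls 29≤68).
#5: not dominated (best distance).
#6: dominated by #7 (distance 326≤574, time 3.3≤5.2, tolls 29≤41).
#7: not dominated.
#8: dominated by #5 (distance 73≤161, time 7.0≤9.5, tolls 2≤41).
#9: not dominated (best time).
Pareto-optimal: #5, #7, #9 → 3.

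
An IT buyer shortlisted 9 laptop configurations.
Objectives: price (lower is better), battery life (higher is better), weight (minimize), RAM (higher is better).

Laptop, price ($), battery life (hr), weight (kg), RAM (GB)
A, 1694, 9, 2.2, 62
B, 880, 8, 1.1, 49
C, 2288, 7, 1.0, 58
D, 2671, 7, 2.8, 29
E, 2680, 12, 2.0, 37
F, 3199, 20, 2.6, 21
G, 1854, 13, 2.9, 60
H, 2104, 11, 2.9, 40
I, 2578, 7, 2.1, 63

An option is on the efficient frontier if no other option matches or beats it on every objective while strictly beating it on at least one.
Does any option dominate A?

No

B: worse on battery life (8 vs 9).
C: worse on price (2288 vs 1694).
D: worse on price (2671 vs 1694).
E: worse on price (2680 vs 1694).
F: worse on price (3199 vs 1694).
G: worse on price (1854 vs 1694).
H: worse on price (2104 vs 1694).
I: worse on price (2578 vs 1694).
No option is at least as good as A on every objective and strictly better on one.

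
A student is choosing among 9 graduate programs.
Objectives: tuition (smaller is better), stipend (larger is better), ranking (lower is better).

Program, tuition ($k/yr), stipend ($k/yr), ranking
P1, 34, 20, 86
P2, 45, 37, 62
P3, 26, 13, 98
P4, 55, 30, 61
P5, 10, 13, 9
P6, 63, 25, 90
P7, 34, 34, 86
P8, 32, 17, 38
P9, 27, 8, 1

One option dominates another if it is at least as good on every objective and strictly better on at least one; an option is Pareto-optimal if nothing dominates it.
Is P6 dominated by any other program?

P2 vs P6: tuition 45≤63, stipend 37≥25, ranking 62≤90 — P2 is at least as good on every objective and strictly better on at least one, so P2 dominates P6.

Yes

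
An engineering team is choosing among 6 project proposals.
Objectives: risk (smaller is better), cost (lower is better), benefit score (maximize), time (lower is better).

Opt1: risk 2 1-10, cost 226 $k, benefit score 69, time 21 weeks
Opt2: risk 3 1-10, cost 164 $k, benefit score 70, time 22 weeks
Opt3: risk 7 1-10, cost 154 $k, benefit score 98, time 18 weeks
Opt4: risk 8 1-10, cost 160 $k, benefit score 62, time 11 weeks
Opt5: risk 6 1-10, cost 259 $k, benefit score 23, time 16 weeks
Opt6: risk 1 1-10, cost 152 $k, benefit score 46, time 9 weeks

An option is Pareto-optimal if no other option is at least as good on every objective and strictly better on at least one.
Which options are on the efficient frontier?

Opt1: not dominated.
Opt2: not dominated.
Opt3: not dominated (best benefit score).
Opt4: not dominated.
Opt5: dominated by Opt6 (risk 1≤6, cost 152≤259, benefit score 46≥23, time 9≤16).
Opt6: not dominated (best risk).

Opt1, Opt2, Opt3, Opt4, Opt6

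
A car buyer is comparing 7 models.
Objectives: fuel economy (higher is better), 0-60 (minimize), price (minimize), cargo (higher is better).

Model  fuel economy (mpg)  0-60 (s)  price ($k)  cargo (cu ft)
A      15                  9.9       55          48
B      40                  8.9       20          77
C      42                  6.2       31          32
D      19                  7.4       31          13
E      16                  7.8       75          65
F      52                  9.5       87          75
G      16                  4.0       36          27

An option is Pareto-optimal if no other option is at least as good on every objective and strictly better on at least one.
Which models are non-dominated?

B, C, E, F, G

A: dominated by B (fuel economy 40≥15, 0-60 8.9≤9.9, price 20≤55, cargo 77≥48).
B: not dominated (best price).
C: not dominated.
D: dominated by C (fuel economy 42≥19, 0-60 6.2≤7.4, price 31≤31, cargo 32≥13).
E: not dominated.
F: not dominated (best fuel economy).
G: not dominated (best 0-60).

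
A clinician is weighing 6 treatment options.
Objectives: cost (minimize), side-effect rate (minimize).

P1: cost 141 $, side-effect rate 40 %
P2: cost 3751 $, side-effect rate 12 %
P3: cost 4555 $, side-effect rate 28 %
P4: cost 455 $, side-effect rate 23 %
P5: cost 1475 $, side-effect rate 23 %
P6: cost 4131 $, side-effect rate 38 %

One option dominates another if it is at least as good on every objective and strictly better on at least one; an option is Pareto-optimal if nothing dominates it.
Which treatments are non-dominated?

P1, P2, P4

P1: not dominated (best cost).
P2: not dominated (best side-effect rate).
P3: dominated by P2 (cost 3751≤4555, side-effect rate 12≤28).
P4: not dominated.
P5: dominated by P4 (cost 455≤1475, side-effect rate 23≤23).
P6: dominated by P2 (cost 3751≤4131, side-effect rate 12≤38).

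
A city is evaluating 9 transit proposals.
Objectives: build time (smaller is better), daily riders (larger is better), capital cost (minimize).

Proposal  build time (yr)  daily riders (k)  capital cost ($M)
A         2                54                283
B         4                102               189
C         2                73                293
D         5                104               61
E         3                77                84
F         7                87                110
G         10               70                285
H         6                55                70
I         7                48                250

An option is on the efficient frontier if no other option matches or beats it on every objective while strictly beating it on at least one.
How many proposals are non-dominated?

A: not dominated.
B: not dominated.
C: not dominated.
D: not dominated (best daily riders).
E: not dominated.
F: dominated by D (build time 5≤7, daily riders 104≥87, capital cost 61≤110).
G: dominated by B (build time 4≤10, daily riders 102≥70, capital cost 189≤285).
H: dominated by D (build time 5≤6, daily riders 104≥55, capital cost 61≤70).
I: dominated by B (build time 4≤7, daily riders 102≥48, capital cost 189≤250).
Pareto-optimal: A, B, C, D, E → 5.

5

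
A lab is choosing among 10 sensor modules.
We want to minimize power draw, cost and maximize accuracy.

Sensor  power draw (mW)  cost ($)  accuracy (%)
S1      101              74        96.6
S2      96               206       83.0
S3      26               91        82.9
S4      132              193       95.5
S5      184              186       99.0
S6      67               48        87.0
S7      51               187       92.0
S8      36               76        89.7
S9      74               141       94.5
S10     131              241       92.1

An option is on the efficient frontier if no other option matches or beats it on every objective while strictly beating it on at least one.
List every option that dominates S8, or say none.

S1: worse on power draw (101 vs 36).
S2: worse on power draw (96 vs 36).
S3: worse on cost (91 vs 76).
S4: worse on power draw (132 vs 36).
S5: worse on power draw (184 vs 36).
S6: worse on power draw (67 vs 36).
S7: worse on power draw (51 vs 36).
S9: worse on power draw (74 vs 36).
S10: worse on power draw (131 vs 36).
No option dominates S8.

none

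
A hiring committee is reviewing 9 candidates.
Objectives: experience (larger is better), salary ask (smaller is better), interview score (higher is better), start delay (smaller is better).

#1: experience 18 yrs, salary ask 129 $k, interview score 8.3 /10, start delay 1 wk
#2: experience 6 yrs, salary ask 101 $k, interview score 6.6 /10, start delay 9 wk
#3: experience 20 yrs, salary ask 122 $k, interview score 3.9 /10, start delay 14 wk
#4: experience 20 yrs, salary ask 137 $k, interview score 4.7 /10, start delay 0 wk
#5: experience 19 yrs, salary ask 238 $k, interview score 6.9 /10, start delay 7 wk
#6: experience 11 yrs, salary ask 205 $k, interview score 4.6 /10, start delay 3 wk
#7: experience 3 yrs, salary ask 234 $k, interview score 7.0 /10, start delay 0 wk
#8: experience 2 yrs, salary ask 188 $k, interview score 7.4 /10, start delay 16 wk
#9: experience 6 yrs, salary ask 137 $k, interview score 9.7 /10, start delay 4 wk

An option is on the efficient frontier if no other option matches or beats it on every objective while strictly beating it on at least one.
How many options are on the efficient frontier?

7

#1: not dominated.
#2: not dominated (best salary ask).
#3: not dominated.
#4: not dominated.
#5: not dominated.
#6: dominated by #1 (experience 18≥11, salary ask 129≤205, interview score 8.3≥4.6, start delay 1≤3).
#7: not dominated.
#8: dominated by #1 (experience 18≥2, salary ask 129≤188, interview score 8.3≥7.4, start delay 1≤16).
#9: not dominated (best interview score).
Pareto-optimal: #1, #2, #3, #4, #5, #7, #9 → 7.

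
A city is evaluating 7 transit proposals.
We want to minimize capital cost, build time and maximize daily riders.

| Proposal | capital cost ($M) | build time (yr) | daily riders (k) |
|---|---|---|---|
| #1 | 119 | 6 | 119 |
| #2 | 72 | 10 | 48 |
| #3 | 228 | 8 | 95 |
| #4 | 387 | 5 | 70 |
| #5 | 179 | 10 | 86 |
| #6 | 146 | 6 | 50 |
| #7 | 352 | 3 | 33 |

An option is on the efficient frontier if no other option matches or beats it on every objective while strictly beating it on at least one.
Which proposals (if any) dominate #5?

#1: capital cost 119≤179, build time 6≤10, daily riders 119≥86 — dominates #5.
Others (#2, #3, #4, #6, #7) are each worse than #5 on at least one objective.

#1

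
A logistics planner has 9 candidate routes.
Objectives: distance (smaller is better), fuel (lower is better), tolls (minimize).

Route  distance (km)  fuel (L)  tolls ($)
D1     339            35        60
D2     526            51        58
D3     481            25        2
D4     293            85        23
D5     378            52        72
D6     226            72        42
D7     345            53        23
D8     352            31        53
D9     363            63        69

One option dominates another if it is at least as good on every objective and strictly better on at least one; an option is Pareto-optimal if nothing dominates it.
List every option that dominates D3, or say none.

none

D1: worse on fuel (35 vs 25).
D2: worse on distance (526 vs 481).
D4: worse on fuel (85 vs 25).
D5: worse on fuel (52 vs 25).
D6: worse on fuel (72 vs 25).
D7: worse on fuel (53 vs 25).
D8: worse on fuel (31 vs 25).
D9: worse on fuel (63 vs 25).
No option dominates D3.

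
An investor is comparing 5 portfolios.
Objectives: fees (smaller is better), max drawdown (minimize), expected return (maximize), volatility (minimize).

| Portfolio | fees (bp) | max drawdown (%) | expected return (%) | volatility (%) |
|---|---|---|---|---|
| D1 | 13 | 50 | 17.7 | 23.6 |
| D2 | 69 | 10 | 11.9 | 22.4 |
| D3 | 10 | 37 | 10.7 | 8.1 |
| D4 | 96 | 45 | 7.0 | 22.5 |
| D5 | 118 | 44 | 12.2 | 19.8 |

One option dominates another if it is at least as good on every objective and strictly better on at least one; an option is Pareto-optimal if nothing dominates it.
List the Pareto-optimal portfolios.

D1, D2, D3, D5

D1: not dominated (best expected return).
D2: not dominated (best max drawdown).
D3: not dominated (best fees).
D4: dominated by D2 (fees 69≤96, max drawdown 10≤45, expected return 11.9≥7.0, volatility 22.4≤22.5).
D5: not dominated.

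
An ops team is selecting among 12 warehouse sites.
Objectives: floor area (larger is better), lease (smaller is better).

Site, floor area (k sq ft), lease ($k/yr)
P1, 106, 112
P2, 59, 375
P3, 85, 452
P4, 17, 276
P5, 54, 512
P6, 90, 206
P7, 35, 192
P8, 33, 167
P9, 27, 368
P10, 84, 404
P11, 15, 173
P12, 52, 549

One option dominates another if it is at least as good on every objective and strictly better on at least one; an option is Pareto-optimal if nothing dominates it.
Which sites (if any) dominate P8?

P1: floor area 106≥33, lease 112≤167 — dominates P8.
Others (P2, P3, P4, P5, P6, P7, P9, P10, P11, P12) are each worse than P8 on at least one objective.

P1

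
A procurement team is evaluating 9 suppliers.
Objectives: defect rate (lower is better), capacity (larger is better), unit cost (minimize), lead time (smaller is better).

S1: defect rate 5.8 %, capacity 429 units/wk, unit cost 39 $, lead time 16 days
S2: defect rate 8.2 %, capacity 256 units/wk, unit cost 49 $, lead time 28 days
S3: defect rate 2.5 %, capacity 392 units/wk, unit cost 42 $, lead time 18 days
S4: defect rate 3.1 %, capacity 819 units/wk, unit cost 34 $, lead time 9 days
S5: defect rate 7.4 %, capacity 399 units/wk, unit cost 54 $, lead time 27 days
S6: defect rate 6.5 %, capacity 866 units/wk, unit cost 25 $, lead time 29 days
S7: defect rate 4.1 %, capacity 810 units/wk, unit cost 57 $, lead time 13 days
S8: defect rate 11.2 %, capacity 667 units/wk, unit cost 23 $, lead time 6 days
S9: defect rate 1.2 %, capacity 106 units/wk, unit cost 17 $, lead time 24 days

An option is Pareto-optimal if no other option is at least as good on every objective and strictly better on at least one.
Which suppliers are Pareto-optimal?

S3, S4, S6, S8, S9

S1: dominated by S4 (defect rate 3.1≤5.8, capacity 819≥429, unit cost 34≤39, lead time 9≤16).
S2: dominated by S1 (defect rate 5.8≤8.2, capacity 429≥256, unit cost 39≤49, lead time 16≤28).
S3: not dominated.
S4: not dominated.
S5: dominated by S1 (defect rate 5.8≤7.4, capacity 429≥399, unit cost 39≤54, lead time 16≤27).
S6: not dominated (best capacity).
S7: dominated by S4 (defect rate 3.1≤4.1, capacity 819≥810, unit cost 34≤57, lead time 9≤13).
S8: not dominated (best lead time).
S9: not dominated (best defect rate).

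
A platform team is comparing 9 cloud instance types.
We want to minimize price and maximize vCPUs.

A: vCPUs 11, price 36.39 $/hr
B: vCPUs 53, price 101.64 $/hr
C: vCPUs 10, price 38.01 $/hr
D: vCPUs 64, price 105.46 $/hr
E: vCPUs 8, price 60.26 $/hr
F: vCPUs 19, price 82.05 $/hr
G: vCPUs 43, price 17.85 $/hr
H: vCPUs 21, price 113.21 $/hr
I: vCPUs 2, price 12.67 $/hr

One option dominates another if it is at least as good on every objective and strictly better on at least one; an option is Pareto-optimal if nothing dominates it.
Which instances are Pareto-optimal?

B, D, G, I

A: dominated by G (vCPUs 43≥11, price 17.85≤36.39).
B: not dominated.
C: dominated by A (vCPUs 11≥10, price 36.39≤38.01).
D: not dominated (best vCPUs).
E: dominated by A (vCPUs 11≥8, price 36.39≤60.26).
F: dominated by G (vCPUs 43≥19, price 17.85≤82.05).
G: not dominated.
H: dominated by B (vCPUs 53≥21, price 101.64≤113.21).
I: not dominated (best price).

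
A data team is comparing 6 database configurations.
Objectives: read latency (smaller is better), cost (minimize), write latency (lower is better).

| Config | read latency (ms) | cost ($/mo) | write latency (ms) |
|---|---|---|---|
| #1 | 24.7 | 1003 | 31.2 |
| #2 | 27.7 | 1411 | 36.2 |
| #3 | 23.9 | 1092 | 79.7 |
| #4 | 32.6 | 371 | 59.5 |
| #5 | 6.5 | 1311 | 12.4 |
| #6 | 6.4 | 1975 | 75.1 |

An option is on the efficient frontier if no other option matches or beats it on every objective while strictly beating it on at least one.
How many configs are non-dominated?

#1: not dominated.
#2: dominated by #1 (read latency 24.7≤27.7, cost 1003≤1411, write latency 31.2≤36.2).
#3: not dominated.
#4: not dominated (best cost).
#5: not dominated (best write latency).
#6: not dominated (best read latency).
Pareto-optimal: #1, #3, #4, #5, #6 → 5.

5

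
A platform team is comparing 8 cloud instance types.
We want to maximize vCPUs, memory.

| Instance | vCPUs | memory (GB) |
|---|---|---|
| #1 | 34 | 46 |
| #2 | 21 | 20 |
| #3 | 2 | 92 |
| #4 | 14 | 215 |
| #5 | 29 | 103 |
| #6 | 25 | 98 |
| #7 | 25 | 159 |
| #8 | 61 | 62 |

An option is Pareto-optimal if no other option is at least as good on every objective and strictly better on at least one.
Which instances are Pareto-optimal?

#4, #5, #7, #8

#1: dominated by #8 (vCPUs 61≥34, memory 62≥46).
#2: dominated by #1 (vCPUs 34≥21, memory 46≥20).
#3: dominated by #4 (vCPUs 14≥2, memory 215≥92).
#4: not dominated (best memory).
#5: not dominated.
#6: dominated by #5 (vCPUs 29≥25, memory 103≥98).
#7: not dominated.
#8: not dominated (best vCPUs).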